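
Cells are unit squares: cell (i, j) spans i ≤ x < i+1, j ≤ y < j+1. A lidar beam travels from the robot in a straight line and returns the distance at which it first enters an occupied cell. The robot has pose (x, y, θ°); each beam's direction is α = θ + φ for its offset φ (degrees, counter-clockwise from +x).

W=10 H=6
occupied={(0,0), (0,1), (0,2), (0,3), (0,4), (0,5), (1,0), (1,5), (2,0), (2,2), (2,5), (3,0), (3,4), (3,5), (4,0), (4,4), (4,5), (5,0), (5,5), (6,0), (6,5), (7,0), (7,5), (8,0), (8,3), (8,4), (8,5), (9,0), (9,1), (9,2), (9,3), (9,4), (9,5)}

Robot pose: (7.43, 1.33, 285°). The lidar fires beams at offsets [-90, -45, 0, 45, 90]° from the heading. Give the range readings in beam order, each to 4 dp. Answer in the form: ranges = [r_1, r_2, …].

beam 1: φ=-90°, α=195°
  d=(-0.9659,-0.2588)  start (7,1)  tX=0.4452 tY=1.2750  stride 1/|dx|=1.0353 1/|dy|=3.8637
    cross x-line → (6,1), t=0.4452
    cross y-line → (6,0), t=1.2750 (wall)
  → r_1 = 1.2750
beam 2: φ=-45°, α=240°
  d=(-0.5000,-0.8660)  start (7,1)  tX=0.8600 tY=0.3811  stride 1/|dx|=2.0000 1/|dy|=1.1547
    cross y-line → (7,0), t=0.3811 (wall)
  → r_2 = 0.3811
beam 3: φ=0°, α=285°
  d=(0.2588,-0.9659)  start (7,1)  tX=2.2023 tY=0.3416  stride 1/|dx|=3.8637 1/|dy|=1.0353
    cross y-line → (7,0), t=0.3416 (wall)
  → r_3 = 0.3416
beam 4: φ=45°, α=330°
  d=(0.8660,-0.5000)  start (7,1)  tX=0.6582 tY=0.6600  stride 1/|dx|=1.1547 1/|dy|=2.0000
    cross x-line → (8,1), t=0.6582
    cross y-line → (8,0), t=0.6600 (wall)
  → r_4 = 0.6600
beam 5: φ=90°, α=15°
  d=(0.9659,0.2588)  start (7,1)  tX=0.5901 tY=2.5887  stride 1/|dx|=1.0353 1/|dy|=3.8637
    cross x-line → (8,1), t=0.5901
    cross x-line → (9,1), t=1.6254 (wall)
  → r_5 = 1.6254

ranges = [1.2750, 0.3811, 0.3416, 0.6600, 1.6254]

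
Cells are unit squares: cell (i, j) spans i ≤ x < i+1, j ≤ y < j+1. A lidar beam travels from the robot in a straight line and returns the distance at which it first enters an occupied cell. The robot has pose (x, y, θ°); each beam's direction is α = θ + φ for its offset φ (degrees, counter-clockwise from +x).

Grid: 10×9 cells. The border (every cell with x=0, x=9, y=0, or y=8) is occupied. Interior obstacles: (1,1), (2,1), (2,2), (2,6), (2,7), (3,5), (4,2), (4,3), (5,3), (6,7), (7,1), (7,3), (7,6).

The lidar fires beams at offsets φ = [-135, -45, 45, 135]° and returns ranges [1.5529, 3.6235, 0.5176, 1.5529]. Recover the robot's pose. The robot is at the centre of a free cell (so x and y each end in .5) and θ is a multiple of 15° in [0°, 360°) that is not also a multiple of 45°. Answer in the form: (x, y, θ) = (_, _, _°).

(x, y, θ) = (7.5, 4.5, 210°)

Enumerate (i+0.5, j+0.5, θ) over the 43 free cells and 16 admissible headings. For each, cast all 4 beams and compare to the given ranges.
  (6.5, 2.5, 105°): beam 1 = 1.0000 ≠ 1.5529 ✗
  (4.5, 7.5, 60°): beam 1 = 3.6235 ≠ 1.5529 ✗
  (7.5, 5.5, 150°): beam 2 = 0.5176 ≠ 3.6235 ✗
  (8.5, 6.5, 345°): beam 1 = 0.5774 ≠ 1.5529 ✗
  …
  (7.5, 4.5, 210°): r_1=1.5529, r_2=3.6235, r_3=0.5176, r_4=1.5529 — all match ✓
Unique over the lattice → pose = (7.5, 4.5, 210°).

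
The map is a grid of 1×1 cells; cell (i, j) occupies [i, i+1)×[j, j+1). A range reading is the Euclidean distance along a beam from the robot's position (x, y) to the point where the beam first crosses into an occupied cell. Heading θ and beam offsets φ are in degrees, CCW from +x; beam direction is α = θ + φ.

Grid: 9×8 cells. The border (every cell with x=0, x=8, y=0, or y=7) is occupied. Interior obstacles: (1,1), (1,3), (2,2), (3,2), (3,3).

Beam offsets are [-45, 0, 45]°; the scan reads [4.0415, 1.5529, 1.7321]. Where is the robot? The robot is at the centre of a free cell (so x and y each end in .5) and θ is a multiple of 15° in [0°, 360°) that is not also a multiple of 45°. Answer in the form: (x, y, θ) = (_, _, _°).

The pose lattice has 37·16 = 592 candidates. Test each by forward raycasting.
  (3.5, 1.5, 60°): beam 1 = 4.6587 ≠ 4.0415 ✗
  (4.5, 4.5, 150°): beam 1 = 2.5882 ≠ 4.0415 ✗
  (7.5, 6.5, 60°): beam 1 = 0.5176 ≠ 4.0415 ✗
  …
  (5.5, 3.5, 165°): r_1=4.0415, r_2=1.5529, r_3=1.7321 — all match ✓
Only this pose fits every beam.

(x, y, θ) = (5.5, 3.5, 165°)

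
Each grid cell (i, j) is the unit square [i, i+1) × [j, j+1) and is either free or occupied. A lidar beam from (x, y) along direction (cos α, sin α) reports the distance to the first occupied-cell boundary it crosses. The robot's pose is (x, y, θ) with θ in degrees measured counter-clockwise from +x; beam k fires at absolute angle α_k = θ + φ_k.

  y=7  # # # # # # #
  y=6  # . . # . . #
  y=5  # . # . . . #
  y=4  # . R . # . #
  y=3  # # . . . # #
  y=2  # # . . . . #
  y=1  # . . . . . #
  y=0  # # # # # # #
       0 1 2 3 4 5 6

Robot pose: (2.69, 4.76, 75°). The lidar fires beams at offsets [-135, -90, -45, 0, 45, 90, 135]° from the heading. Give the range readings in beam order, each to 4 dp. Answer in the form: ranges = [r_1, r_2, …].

beam 1: φ=-135°, α=300°
  direction (0.5000, -0.8660); cell (2,4); t to first gridline: x 0.6200, y 0.8776 (then +2.0000 / +1.1547)
    (3,4) via x @ 0.6200
    (3,3) via y @ 0.8776
    (3,2) via y @ 2.0323
    (4,2) via x @ 2.6200
    (4,1) via y @ 3.1870
    (4,0) via y @ 4.3417  # hit
  → r_1 = 4.3417
beam 2: φ=-90°, α=345°
  direction (0.9659, -0.2588); cell (2,4); t to first gridline: x 0.3209, y 2.9364 (then +1.0353 / +3.8637)
    (3,4) via x @ 0.3209
    (4,4) via x @ 1.3562  # hit
  → r_2 = 1.3562
beam 3: φ=-45°, α=30°
  direction (0.8660, 0.5000); cell (2,4); t to first gridline: x 0.3580, y 0.4800 (then +1.1547 / +2.0000)
    (3,4) via x @ 0.3580
    (3,5) via y @ 0.4800
    (4,5) via x @ 1.5127
    (4,6) via y @ 2.4800
    (5,6) via x @ 2.6674
    (6,6) via x @ 3.8221  # hit
  → r_3 = 3.8221
beam 4: φ=0°, α=75°
  direction (0.2588, 0.9659); cell (2,4); t to first gridline: x 1.1977, y 0.2485 (then +3.8637 / +1.0353)
    (2,5) via y @ 0.2485  # hit
  → r_4 = 0.2485
beam 5: φ=45°, α=120°
  direction (-0.5000, 0.8660); cell (2,4); t to first gridline: x 1.3800, y 0.2771 (then +2.0000 / +1.1547)
    (2,5) via y @ 0.2771  # hit
  → r_5 = 0.2771
beam 6: φ=90°, α=165°
  direction (-0.9659, 0.2588); cell (2,4); t to first gridline: x 0.7143, y 0.9273 (then +1.0353 / +3.8637)
    (1,4) via x @ 0.7143
    (1,5) via y @ 0.9273
    (0,5) via x @ 1.7496  # hit
  → r_6 = 1.7496
beam 7: φ=135°, α=210°
  direction (-0.8660, -0.5000); cell (2,4); t to first gridline: x 0.7967, y 1.5200 (then +1.1547 / +2.0000)
    (1,4) via x @ 0.7967
    (1,3) via y @ 1.5200  # hit
  → r_7 = 1.5200

ranges = [4.3417, 1.3562, 3.8221, 0.2485, 0.2771, 1.7496, 1.5200]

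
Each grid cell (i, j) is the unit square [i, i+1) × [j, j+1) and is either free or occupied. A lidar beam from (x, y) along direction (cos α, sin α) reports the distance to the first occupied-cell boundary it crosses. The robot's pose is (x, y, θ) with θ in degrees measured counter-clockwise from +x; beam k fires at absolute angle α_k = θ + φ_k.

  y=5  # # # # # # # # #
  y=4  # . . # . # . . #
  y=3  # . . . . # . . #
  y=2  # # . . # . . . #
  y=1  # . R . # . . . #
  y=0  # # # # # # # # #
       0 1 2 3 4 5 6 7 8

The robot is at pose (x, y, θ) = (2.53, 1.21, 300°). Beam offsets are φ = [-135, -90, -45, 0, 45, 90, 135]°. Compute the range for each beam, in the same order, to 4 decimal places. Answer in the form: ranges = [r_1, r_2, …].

beam 1: φ=-135°, α=165°
  direction (-0.9659, 0.2588); cell (2,1); t to first gridline: x 0.5487, y 3.0523 (then +1.0353 / +3.8637)
    (1,1) via x @ 0.5487
    (0,1) via x @ 1.5840  # hit
  → r_1 = 1.5840
beam 2: φ=-90°, α=210°
  direction (-0.8660, -0.5000); cell (2,1); t to first gridline: x 0.6120, y 0.4200 (then +1.1547 / +2.0000)
    (2,0) via y @ 0.4200  # hit
  → r_2 = 0.4200
beam 3: φ=-45°, α=255°
  direction (-0.2588, -0.9659); cell (2,1); t to first gridline: x 2.0478, y 0.2174 (then +3.8637 / +1.0353)
    (2,0) via y @ 0.2174  # hit
  → r_3 = 0.2174
beam 4: φ=0°, α=300°
  direction (0.5000, -0.8660); cell (2,1); t to first gridline: x 0.9400, y 0.2425 (then +2.0000 / +1.1547)
    (2,0) via y @ 0.2425  # hit
  → r_4 = 0.2425
beam 5: φ=45°, α=345°
  direction (0.9659, -0.2588); cell (2,1); t to first gridline: x 0.4866, y 0.8114 (then +1.0353 / +3.8637)
    (3,1) via x @ 0.4866
    (3,0) via y @ 0.8114  # hit
  → r_5 = 0.8114
beam 6: φ=90°, α=30°
  direction (0.8660, 0.5000); cell (2,1); t to first gridline: x 0.5427, y 1.5800 (then +1.1547 / +2.0000)
    (3,1) via x @ 0.5427
    (3,2) via y @ 1.5800
    (4,2) via x @ 1.6974  # hit
  → r_6 = 1.6974
beam 7: φ=135°, α=75°
  direction (0.2588, 0.9659); cell (2,1); t to first gridline: x 1.8159, y 0.8179 (then +3.8637 / +1.0353)
    (2,2) via y @ 0.8179
    (3,2) via x @ 1.8159
    (3,3) via y @ 1.8531
    (3,4) via y @ 2.8884  # hit
  → r_7 = 2.8884

ranges = [1.5840, 0.4200, 0.2174, 0.2425, 0.8114, 1.6974, 2.8884]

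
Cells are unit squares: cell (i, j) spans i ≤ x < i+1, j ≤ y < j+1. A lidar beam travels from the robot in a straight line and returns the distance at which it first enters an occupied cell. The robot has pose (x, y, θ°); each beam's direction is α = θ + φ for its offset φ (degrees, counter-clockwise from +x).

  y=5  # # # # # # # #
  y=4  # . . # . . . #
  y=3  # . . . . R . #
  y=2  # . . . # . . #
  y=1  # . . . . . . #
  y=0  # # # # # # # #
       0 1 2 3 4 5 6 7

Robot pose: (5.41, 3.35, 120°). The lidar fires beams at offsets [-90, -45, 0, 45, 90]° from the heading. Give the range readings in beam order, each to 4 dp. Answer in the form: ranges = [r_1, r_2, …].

ranges = [1.8360, 1.7082, 1.9053, 4.5656, 0.7000]

beam 1: φ=-90°, α=30°
  dir = (cos 30°, sin 30°) = (0.8660, 0.5000); from cell (5,3)
  next x-line at t=0.6813, next y-line at t=1.3000; Δt_x=1.1547, Δt_y=2.0000
    x: enter (6,3) at t=0.6813
    y: enter (6,4) at t=1.3000
    x: enter (7,4) at t=1.8360 ← occupied
  → r_1 = 1.8360
beam 2: φ=-45°, α=75°
  dir = (cos 75°, sin 75°) = (0.2588, 0.9659); from cell (5,3)
  next x-line at t=2.2796, next y-line at t=0.6729; Δt_x=3.8637, Δt_y=1.0353
    y: enter (5,4) at t=0.6729
    y: enter (5,5) at t=1.7082 ← occupied
  → r_2 = 1.7082
beam 3: φ=0°, α=120°
  dir = (cos 120°, sin 120°) = (-0.5000, 0.8660); from cell (5,3)
  next x-line at t=0.8200, next y-line at t=0.7506; Δt_x=2.0000, Δt_y=1.1547
    y: enter (5,4) at t=0.7506
    x: enter (4,4) at t=0.8200
    y: enter (4,5) at t=1.9053 ← occupied
  → r_3 = 1.9053
beam 4: φ=45°, α=165°
  dir = (cos 165°, sin 165°) = (-0.9659, 0.2588); from cell (5,3)
  next x-line at t=0.4245, next y-line at t=2.5114; Δt_x=1.0353, Δt_y=3.8637
    x: enter (4,3) at t=0.4245
    x: enter (3,3) at t=1.4597
    x: enter (2,3) at t=2.4950
    y: enter (2,4) at t=2.5114
    x: enter (1,4) at t=3.5303
    x: enter (0,4) at t=4.5656 ← occupied
  → r_4 = 4.5656
beam 5: φ=90°, α=210°
  dir = (cos 210°, sin 210°) = (-0.8660, -0.5000); from cell (5,3)
  next x-line at t=0.4734, next y-line at t=0.7000; Δt_x=1.1547, Δt_y=2.0000
    x: enter (4,3) at t=0.4734
    y: enter (4,2) at t=0.7000 ← occupied
  → r_5 = 0.7000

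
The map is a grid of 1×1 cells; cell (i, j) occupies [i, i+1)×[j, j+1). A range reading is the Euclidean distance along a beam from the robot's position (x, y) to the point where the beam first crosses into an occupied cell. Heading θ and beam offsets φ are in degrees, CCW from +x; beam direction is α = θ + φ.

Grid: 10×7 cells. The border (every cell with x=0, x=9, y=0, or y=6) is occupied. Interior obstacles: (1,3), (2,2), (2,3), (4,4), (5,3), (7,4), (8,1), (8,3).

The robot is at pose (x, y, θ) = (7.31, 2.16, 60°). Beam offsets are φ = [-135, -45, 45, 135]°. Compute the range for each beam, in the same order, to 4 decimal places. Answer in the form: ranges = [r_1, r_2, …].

beam 1: φ=-135°, α=285°
  cosα=0.2588 sinα=-0.9659 | (7,2) | tMaxX 2.6660 tMaxY 0.1656 | tΔX 3.8637 tΔY 1.0353
    t=0.1656 [y] (7,1)
    t=1.2009 [y] (7,0) — stop
  → r_1 = 1.2009
beam 2: φ=-45°, α=15°
  cosα=0.9659 sinα=0.2588 | (7,2) | tMaxX 0.7143 tMaxY 3.2455 | tΔX 1.0353 tΔY 3.8637
    t=0.7143 [x] (8,2)
    t=1.7496 [x] (9,2) — stop
  → r_2 = 1.7496
beam 3: φ=45°, α=105°
  cosα=-0.2588 sinα=0.9659 | (7,2) | tMaxX 1.1977 tMaxY 0.8696 | tΔX 3.8637 tΔY 1.0353
    t=0.8696 [y] (7,3)
    t=1.1977 [x] (6,3)
    t=1.9049 [y] (6,4)
    t=2.9402 [y] (6,5)
    t=3.9755 [y] (6,6) — stop
  → r_3 = 3.9755
beam 4: φ=135°, α=195°
  cosα=-0.9659 sinα=-0.2588 | (7,2) | tMaxX 0.3209 tMaxY 0.6182 | tΔX 1.0353 tΔY 3.8637
    t=0.3209 [x] (6,2)
    t=0.6182 [y] (6,1)
    t=1.3562 [x] (5,1)
    t=2.3915 [x] (4,1)
    t=3.4268 [x] (3,1)
    t=4.4620 [x] (2,1)
    t=4.4819 [y] (2,0) — stop
  → r_4 = 4.4819

ranges = [1.2009, 1.7496, 3.9755, 4.4819]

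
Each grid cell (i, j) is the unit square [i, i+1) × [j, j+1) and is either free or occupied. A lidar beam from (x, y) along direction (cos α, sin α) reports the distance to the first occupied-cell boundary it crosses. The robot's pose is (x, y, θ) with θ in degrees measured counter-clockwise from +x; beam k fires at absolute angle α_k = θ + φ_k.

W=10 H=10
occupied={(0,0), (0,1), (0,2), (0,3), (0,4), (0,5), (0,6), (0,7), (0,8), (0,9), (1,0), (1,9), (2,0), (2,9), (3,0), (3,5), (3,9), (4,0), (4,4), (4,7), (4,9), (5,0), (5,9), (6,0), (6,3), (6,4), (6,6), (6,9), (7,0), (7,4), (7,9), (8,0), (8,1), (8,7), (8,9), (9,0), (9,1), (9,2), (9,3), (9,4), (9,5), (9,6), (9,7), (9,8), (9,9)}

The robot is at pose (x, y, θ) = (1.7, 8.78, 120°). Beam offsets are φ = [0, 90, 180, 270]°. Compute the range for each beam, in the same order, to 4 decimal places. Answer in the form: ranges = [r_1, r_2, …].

beam 1: φ=0°, α=120°
  direction (-0.5000, 0.8660); cell (1,8); t to first gridline: x 1.4000, y 0.2540 (then +2.0000 / +1.1547)
    (1,9) via y @ 0.2540  # hit
  → r_1 = 0.2540
beam 2: φ=90°, α=210°
  direction (-0.8660, -0.5000); cell (1,8); t to first gridline: x 0.8083, y 1.5600 (then +1.1547 / +2.0000)
    (0,8) via x @ 0.8083  # hit
  → r_2 = 0.8083
beam 3: φ=180°, α=300°
  direction (0.5000, -0.8660); cell (1,8); t to first gridline: x 0.6000, y 0.9007 (then +2.0000 / +1.1547)
    (2,8) via x @ 0.6000
    (2,7) via y @ 0.9007
    (2,6) via y @ 2.0554
    (3,6) via x @ 2.6000
    (3,5) via y @ 3.2101  # hit
  → r_3 = 3.2101
beam 4: φ=270°, α=30°
  direction (0.8660, 0.5000); cell (1,8); t to first gridline: x 0.3464, y 0.4400 (then +1.1547 / +2.0000)
    (2,8) via x @ 0.3464
    (2,9) via y @ 0.4400  # hit
  → r_4 = 0.4400

ranges = [0.2540, 0.8083, 3.2101, 0.4400]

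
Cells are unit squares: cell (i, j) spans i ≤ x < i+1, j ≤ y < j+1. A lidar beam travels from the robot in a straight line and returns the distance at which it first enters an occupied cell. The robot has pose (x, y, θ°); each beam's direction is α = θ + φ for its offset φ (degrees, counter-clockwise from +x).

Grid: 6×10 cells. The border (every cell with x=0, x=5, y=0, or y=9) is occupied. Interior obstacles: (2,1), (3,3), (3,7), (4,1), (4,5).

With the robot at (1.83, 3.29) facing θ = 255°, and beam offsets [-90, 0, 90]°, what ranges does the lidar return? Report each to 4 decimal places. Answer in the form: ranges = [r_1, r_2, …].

ranges = [0.8593, 2.3708, 3.2818]

beam 1: φ=-90°, α=165°
  d=(-0.9659,0.2588)  start (1,3)  tX=0.8593 tY=2.7432  stride 1/|dx|=1.0353 1/|dy|=3.8637
    cross x-line → (0,3), t=0.8593 (wall)
  → r_1 = 0.8593
beam 2: φ=0°, α=255°
  d=(-0.2588,-0.9659)  start (1,3)  tX=3.2069 tY=0.3002  stride 1/|dx|=3.8637 1/|dy|=1.0353
    cross y-line → (1,2), t=0.3002
    cross y-line → (1,1), t=1.3355
    cross y-line → (1,0), t=2.3708 (wall)
  → r_2 = 2.3708
beam 3: φ=90°, α=345°
  d=(0.9659,-0.2588)  start (1,3)  tX=0.1760 tY=1.1205  stride 1/|dx|=1.0353 1/|dy|=3.8637
    cross x-line → (2,3), t=0.1760
    cross y-line → (2,2), t=1.1205
    cross x-line → (3,2), t=1.2113
    cross x-line → (4,2), t=2.2465
    cross x-line → (5,2), t=3.2818 (wall)
  → r_3 = 3.2818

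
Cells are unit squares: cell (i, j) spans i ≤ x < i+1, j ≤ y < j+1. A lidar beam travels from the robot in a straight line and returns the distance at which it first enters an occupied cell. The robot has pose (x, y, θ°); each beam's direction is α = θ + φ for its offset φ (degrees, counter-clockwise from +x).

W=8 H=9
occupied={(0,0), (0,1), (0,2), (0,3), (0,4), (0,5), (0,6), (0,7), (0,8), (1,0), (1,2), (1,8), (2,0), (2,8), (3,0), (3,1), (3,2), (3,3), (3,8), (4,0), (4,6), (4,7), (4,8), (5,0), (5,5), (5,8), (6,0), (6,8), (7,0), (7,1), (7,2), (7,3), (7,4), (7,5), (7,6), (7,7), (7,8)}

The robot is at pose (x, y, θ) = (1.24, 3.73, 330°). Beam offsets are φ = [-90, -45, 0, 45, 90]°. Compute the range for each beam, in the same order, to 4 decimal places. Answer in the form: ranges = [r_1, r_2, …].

beam 1: φ=-90°, α=240°
  d=(-0.5000,-0.8660)  start (1,3)  tX=0.4800 tY=0.8429  stride 1/|dx|=2.0000 1/|dy|=1.1547
    cross x-line → (0,3), t=0.4800 (wall)
  → r_1 = 0.4800
beam 2: φ=-45°, α=285°
  d=(0.2588,-0.9659)  start (1,3)  tX=2.9364 tY=0.7558  stride 1/|dx|=3.8637 1/|dy|=1.0353
    cross y-line → (1,2), t=0.7558 (wall)
  → r_2 = 0.7558
beam 3: φ=0°, α=330°
  d=(0.8660,-0.5000)  start (1,3)  tX=0.8776 tY=1.4600  stride 1/|dx|=1.1547 1/|dy|=2.0000
    cross x-line → (2,3), t=0.8776
    cross y-line → (2,2), t=1.4600
    cross x-line → (3,2), t=2.0323 (wall)
  → r_3 = 2.0323
beam 4: φ=45°, α=15°
  d=(0.9659,0.2588)  start (1,3)  tX=0.7868 tY=1.0432  stride 1/|dx|=1.0353 1/|dy|=3.8637
    cross x-line → (2,3), t=0.7868
    cross y-line → (2,4), t=1.0432
    cross x-line → (3,4), t=1.8221
    cross x-line → (4,4), t=2.8574
    cross x-line → (5,4), t=3.8926
    cross y-line → (5,5), t=4.9069 (wall)
  → r_4 = 4.9069
beam 5: φ=90°, α=60°
  d=(0.5000,0.8660)  start (1,3)  tX=1.5200 tY=0.3118  stride 1/|dx|=2.0000 1/|dy|=1.1547
    cross y-line → (1,4), t=0.3118
    cross y-line → (1,5), t=1.4665
    cross x-line → (2,5), t=1.5200
    cross y-line → (2,6), t=2.6212
    cross x-line → (3,6), t=3.5200
    cross y-line → (3,7), t=3.7759
    cross y-line → (3,8), t=4.9306 (wall)
  → r_5 = 4.9306

ranges = [0.4800, 0.7558, 2.0323, 4.9069, 4.9306]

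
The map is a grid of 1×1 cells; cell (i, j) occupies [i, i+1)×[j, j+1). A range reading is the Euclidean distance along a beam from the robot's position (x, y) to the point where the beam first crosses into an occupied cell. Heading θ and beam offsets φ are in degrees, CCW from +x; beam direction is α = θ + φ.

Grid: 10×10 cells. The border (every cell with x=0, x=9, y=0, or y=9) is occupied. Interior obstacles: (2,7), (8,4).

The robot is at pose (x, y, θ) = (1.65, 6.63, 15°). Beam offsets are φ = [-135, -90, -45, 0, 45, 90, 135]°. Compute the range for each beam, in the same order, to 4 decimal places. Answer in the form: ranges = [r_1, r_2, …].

beam 1: φ=-135°, α=240°
  d=(-0.5000,-0.8660)  start (1,6)  tX=1.3000 tY=0.7275  stride 1/|dx|=2.0000 1/|dy|=1.1547
    cross y-line → (1,5), t=0.7275
    cross x-line → (0,5), t=1.3000 (wall)
  → r_1 = 1.3000
beam 2: φ=-90°, α=285°
  d=(0.2588,-0.9659)  start (1,6)  tX=1.3523 tY=0.6522  stride 1/|dx|=3.8637 1/|dy|=1.0353
    cross y-line → (1,5), t=0.6522
    cross x-line → (2,5), t=1.3523
    cross y-line → (2,4), t=1.6875
    cross y-line → (2,3), t=2.7228
    cross y-line → (2,2), t=3.7581
    cross y-line → (2,1), t=4.7933
    cross x-line → (3,1), t=5.2160
    cross y-line → (3,0), t=5.8286 (wall)
  → r_2 = 5.8286
beam 3: φ=-45°, α=330°
  d=(0.8660,-0.5000)  start (1,6)  tX=0.4041 tY=1.2600  stride 1/|dx|=1.1547 1/|dy|=2.0000
    cross x-line → (2,6), t=0.4041
    cross y-line → (2,5), t=1.2600
    cross x-line → (3,5), t=1.5588
    cross x-line → (4,5), t=2.7135
    cross y-line → (4,4), t=3.2600
    cross x-line → (5,4), t=3.8682
    cross x-line → (6,4), t=5.0229
    cross y-line → (6,3), t=5.2600
    cross x-line → (7,3), t=6.1776
    cross y-line → (7,2), t=7.2600
    cross x-line → (8,2), t=7.3323
    cross x-line → (9,2), t=8.4870 (wall)
  → r_3 = 8.4870
beam 4: φ=0°, α=15°
  d=(0.9659,0.2588)  start (1,6)  tX=0.3623 tY=1.4296  stride 1/|dx|=1.0353 1/|dy|=3.8637
    cross x-line → (2,6), t=0.3623
    cross x-line → (3,6), t=1.3976
    cross y-line → (3,7), t=1.4296
    cross x-line → (4,7), t=2.4329
    cross x-line → (5,7), t=3.4682
    cross x-line → (6,7), t=4.5035
    cross y-line → (6,8), t=5.2933
    cross x-line → (7,8), t=5.5387
    cross x-line → (8,8), t=6.5740
    cross x-line → (9,8), t=7.6093 (wall)
  → r_4 = 7.6093
beam 5: φ=45°, α=60°
  d=(0.5000,0.8660)  start (1,6)  tX=0.7000 tY=0.4272  stride 1/|dx|=2.0000 1/|dy|=1.1547
    cross y-line → (1,7), t=0.4272
    cross x-line → (2,7), t=0.7000 (wall)
  → r_5 = 0.7000
beam 6: φ=90°, α=105°
  d=(-0.2588,0.9659)  start (1,6)  tX=2.5114 tY=0.3831  stride 1/|dx|=3.8637 1/|dy|=1.0353
    cross y-line → (1,7), t=0.3831
    cross y-line → (1,8), t=1.4183
    cross y-line → (1,9), t=2.4536 (wall)
  → r_6 = 2.4536
beam 7: φ=135°, α=150°
  d=(-0.8660,0.5000)  start (1,6)  tX=0.7506 tY=0.7400  stride 1/|dx|=1.1547 1/|dy|=2.0000
    cross y-line → (1,7), t=0.7400
    cross x-line → (0,7), t=0.7506 (wall)
  → r_7 = 0.7506

ranges = [1.3000, 5.8286, 8.4870, 7.6093, 0.7000, 2.4536, 0.7506]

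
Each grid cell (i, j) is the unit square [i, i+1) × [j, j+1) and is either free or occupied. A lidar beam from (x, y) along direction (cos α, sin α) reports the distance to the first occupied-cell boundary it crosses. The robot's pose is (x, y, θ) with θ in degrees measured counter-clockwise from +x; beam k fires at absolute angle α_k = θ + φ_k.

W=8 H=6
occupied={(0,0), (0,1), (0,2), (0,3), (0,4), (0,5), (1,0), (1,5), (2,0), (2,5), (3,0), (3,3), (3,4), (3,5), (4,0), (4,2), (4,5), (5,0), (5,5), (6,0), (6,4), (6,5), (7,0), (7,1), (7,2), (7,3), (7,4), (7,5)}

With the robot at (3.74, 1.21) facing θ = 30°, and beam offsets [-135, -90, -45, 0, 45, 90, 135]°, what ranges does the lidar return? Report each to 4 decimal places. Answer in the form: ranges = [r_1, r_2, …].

ranges = [0.2174, 0.2425, 0.8114, 3.7643, 1.0046, 4.3763, 2.8367]

beam 1: φ=-135°, α=255°
  d=(-0.2588,-0.9659)  start (3,1)  tX=2.8591 tY=0.2174  stride 1/|dx|=3.8637 1/|dy|=1.0353
    cross y-line → (3,0), t=0.2174 (wall)
  → r_1 = 0.2174
beam 2: φ=-90°, α=300°
  d=(0.5000,-0.8660)  start (3,1)  tX=0.5200 tY=0.2425  stride 1/|dx|=2.0000 1/|dy|=1.1547
    cross y-line → (3,0), t=0.2425 (wall)
  → r_2 = 0.2425
beam 3: φ=-45°, α=345°
  d=(0.9659,-0.2588)  start (3,1)  tX=0.2692 tY=0.8114  stride 1/|dx|=1.0353 1/|dy|=3.8637
    cross x-line → (4,1), t=0.2692
    cross y-line → (4,0), t=0.8114 (wall)
  → r_3 = 0.8114
beam 4: φ=0°, α=30°
  d=(0.8660,0.5000)  start (3,1)  tX=0.3002 tY=1.5800  stride 1/|dx|=1.1547 1/|dy|=2.0000
    cross x-line → (4,1), t=0.3002
    cross x-line → (5,1), t=1.4549
    cross y-line → (5,2), t=1.5800
    cross x-line → (6,2), t=2.6096
    cross y-line → (6,3), t=3.5800
    cross x-line → (7,3), t=3.7643 (wall)
  → r_4 = 3.7643
beam 5: φ=45°, α=75°
  d=(0.2588,0.9659)  start (3,1)  tX=1.0046 tY=0.8179  stride 1/|dx|=3.8637 1/|dy|=1.0353
    cross y-line → (3,2), t=0.8179
    cross x-line → (4,2), t=1.0046 (wall)
  → r_5 = 1.0046
beam 6: φ=90°, α=120°
  d=(-0.5000,0.8660)  start (3,1)  tX=1.4800 tY=0.9122  stride 1/|dx|=2.0000 1/|dy|=1.1547
    cross y-line → (3,2), t=0.9122
    cross x-line → (2,2), t=1.4800
    cross y-line → (2,3), t=2.0669
    cross y-line → (2,4), t=3.2216
    cross x-line → (1,4), t=3.4800
    cross y-line → (1,5), t=4.3763 (wall)
  → r_6 = 4.3763
beam 7: φ=135°, α=165°
  d=(-0.9659,0.2588)  start (3,1)  tX=0.7661 tY=3.0523  stride 1/|dx|=1.0353 1/|dy|=3.8637
    cross x-line → (2,1), t=0.7661
    cross x-line → (1,1), t=1.8014
    cross x-line → (0,1), t=2.8367 (wall)
  → r_7 = 2.8367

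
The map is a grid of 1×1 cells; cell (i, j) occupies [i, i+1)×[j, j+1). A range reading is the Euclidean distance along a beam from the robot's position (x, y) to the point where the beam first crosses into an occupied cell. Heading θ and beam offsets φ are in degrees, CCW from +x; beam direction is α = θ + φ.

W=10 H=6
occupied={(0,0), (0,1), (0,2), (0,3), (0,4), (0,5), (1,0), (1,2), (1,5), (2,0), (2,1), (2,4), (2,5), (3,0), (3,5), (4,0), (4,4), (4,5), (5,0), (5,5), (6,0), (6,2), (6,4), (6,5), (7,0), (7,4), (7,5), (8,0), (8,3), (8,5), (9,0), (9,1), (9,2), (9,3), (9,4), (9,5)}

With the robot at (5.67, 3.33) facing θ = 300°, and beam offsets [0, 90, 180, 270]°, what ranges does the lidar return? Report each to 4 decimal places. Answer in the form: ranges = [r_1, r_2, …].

ranges = [0.6600, 1.3400, 1.3400, 3.0831]

beam 1: φ=0°, α=300°
  cosα=0.5000 sinα=-0.8660 | (5,3) | tMaxX 0.6600 tMaxY 0.3811 | tΔX 2.0000 tΔY 1.1547
    t=0.3811 [y] (5,2)
    t=0.6600 [x] (6,2) — stop
  → r_1 = 0.6600
beam 2: φ=90°, α=30°
  cosα=0.8660 sinα=0.5000 | (5,3) | tMaxX 0.3811 tMaxY 1.3400 | tΔX 1.1547 tΔY 2.0000
    t=0.3811 [x] (6,3)
    t=1.3400 [y] (6,4) — stop
  → r_2 = 1.3400
beam 3: φ=180°, α=120°
  cosα=-0.5000 sinα=0.8660 | (5,3) | tMaxX 1.3400 tMaxY 0.7736 | tΔX 2.0000 tΔY 1.1547
    t=0.7736 [y] (5,4)
    t=1.3400 [x] (4,4) — stop
  → r_3 = 1.3400
beam 4: φ=270°, α=210°
  cosα=-0.8660 sinα=-0.5000 | (5,3) | tMaxX 0.7736 tMaxY 0.6600 | tΔX 1.1547 tΔY 2.0000
    t=0.6600 [y] (5,2)
    t=0.7736 [x] (4,2)
    t=1.9283 [x] (3,2)
    t=2.6600 [y] (3,1)
    t=3.0831 [x] (2,1) — stop
  → r_4 = 3.0831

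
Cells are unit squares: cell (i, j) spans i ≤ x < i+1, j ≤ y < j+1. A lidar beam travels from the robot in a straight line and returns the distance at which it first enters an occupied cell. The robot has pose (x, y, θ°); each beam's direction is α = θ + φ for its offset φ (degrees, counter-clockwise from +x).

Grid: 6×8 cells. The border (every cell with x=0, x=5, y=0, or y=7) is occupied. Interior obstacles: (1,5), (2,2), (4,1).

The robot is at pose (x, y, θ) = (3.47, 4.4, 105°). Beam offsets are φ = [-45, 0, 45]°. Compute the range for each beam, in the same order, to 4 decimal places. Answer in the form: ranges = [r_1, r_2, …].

ranges = [3.0022, 2.6917, 1.6974]

beam 1: φ=-45°, α=60°
  dir = (cos 60°, sin 60°) = (0.5000, 0.8660); from cell (3,4)
  next x-line at t=1.0600, next y-line at t=0.6928; Δt_x=2.0000, Δt_y=1.1547
    y: enter (3,5) at t=0.6928
    x: enter (4,5) at t=1.0600
    y: enter (4,6) at t=1.8475
    y: enter (4,7) at t=3.0022 ← occupied
  → r_1 = 3.0022
beam 2: φ=0°, α=105°
  dir = (cos 105°, sin 105°) = (-0.2588, 0.9659); from cell (3,4)
  next x-line at t=1.8159, next y-line at t=0.6212; Δt_x=3.8637, Δt_y=1.0353
    y: enter (3,5) at t=0.6212
    y: enter (3,6) at t=1.6564
    x: enter (2,6) at t=1.8159
    y: enter (2,7) at t=2.6917 ← occupied
  → r_2 = 2.6917
beam 3: φ=45°, α=150°
  dir = (cos 150°, sin 150°) = (-0.8660, 0.5000); from cell (3,4)
  next x-line at t=0.5427, next y-line at t=1.2000; Δt_x=1.1547, Δt_y=2.0000
    x: enter (2,4) at t=0.5427
    y: enter (2,5) at t=1.2000
    x: enter (1,5) at t=1.6974 ← occupied
  → r_3 = 1.6974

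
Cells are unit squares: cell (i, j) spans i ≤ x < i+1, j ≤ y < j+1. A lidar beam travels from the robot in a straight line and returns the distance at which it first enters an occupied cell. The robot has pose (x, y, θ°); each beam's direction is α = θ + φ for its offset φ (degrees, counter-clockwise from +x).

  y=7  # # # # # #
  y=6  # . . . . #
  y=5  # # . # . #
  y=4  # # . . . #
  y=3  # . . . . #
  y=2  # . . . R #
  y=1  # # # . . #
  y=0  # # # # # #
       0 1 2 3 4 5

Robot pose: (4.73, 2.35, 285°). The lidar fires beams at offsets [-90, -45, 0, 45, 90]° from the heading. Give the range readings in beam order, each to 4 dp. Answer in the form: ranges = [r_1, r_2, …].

beam 1: φ=-90°, α=195°
  direction (-0.9659, -0.2588); cell (4,2); t to first gridline: x 0.7558, y 1.3523 (then +1.0353 / +3.8637)
    (3,2) via x @ 0.7558
    (3,1) via y @ 1.3523
    (2,1) via x @ 1.7910  # hit
  → r_1 = 1.7910
beam 2: φ=-45°, α=240°
  direction (-0.5000, -0.8660); cell (4,2); t to first gridline: x 1.4600, y 0.4041 (then +2.0000 / +1.1547)
    (4,1) via y @ 0.4041
    (3,1) via x @ 1.4600
    (3,0) via y @ 1.5588  # hit
  → r_2 = 1.5588
beam 3: φ=0°, α=285°
  direction (0.2588, -0.9659); cell (4,2); t to first gridline: x 1.0432, y 0.3623 (then +3.8637 / +1.0353)
    (4,1) via y @ 0.3623
    (5,1) via x @ 1.0432  # hit
  → r_3 = 1.0432
beam 4: φ=45°, α=330°
  direction (0.8660, -0.5000); cell (4,2); t to first gridline: x 0.3118, y 0.7000 (then +1.1547 / +2.0000)
    (5,2) via x @ 0.3118  # hit
  → r_4 = 0.3118
beam 5: φ=90°, α=15°
  direction (0.9659, 0.2588); cell (4,2); t to first gridline: x 0.2795, y 2.5114 (then +1.0353 / +3.8637)
    (5,2) via x @ 0.2795  # hit
  → r_5 = 0.2795

ranges = [1.7910, 1.5588, 1.0432, 0.3118, 0.2795]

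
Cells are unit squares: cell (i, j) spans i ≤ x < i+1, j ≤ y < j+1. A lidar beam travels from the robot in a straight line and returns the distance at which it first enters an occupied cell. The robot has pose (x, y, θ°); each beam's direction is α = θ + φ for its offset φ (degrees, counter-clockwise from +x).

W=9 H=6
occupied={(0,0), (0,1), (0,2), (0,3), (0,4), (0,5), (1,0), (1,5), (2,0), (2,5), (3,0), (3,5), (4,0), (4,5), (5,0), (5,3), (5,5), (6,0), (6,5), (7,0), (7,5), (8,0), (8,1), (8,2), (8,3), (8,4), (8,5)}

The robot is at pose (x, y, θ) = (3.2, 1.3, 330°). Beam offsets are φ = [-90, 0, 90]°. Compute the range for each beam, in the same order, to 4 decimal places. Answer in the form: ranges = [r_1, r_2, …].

ranges = [0.3464, 0.6000, 4.2724]

beam 1: φ=-90°, α=240°
  d=(-0.5000,-0.8660)  start (3,1)  tX=0.4000 tY=0.3464  stride 1/|dx|=2.0000 1/|dy|=1.1547
    cross y-line → (3,0), t=0.3464 (wall)
  → r_1 = 0.3464
beam 2: φ=0°, α=330°
  d=(0.8660,-0.5000)  start (3,1)  tX=0.9238 tY=0.6000  stride 1/|dx|=1.1547 1/|dy|=2.0000
    cross y-line → (3,0), t=0.6000 (wall)
  → r_2 = 0.6000
beam 3: φ=90°, α=60°
  d=(0.5000,0.8660)  start (3,1)  tX=1.6000 tY=0.8083  stride 1/|dx|=2.0000 1/|dy|=1.1547
    cross y-line → (3,2), t=0.8083
    cross x-line → (4,2), t=1.6000
    cross y-line → (4,3), t=1.9630
    cross y-line → (4,4), t=3.1177
    cross x-line → (5,4), t=3.6000
    cross y-line → (5,5), t=4.2724 (wall)
  → r_3 = 4.2724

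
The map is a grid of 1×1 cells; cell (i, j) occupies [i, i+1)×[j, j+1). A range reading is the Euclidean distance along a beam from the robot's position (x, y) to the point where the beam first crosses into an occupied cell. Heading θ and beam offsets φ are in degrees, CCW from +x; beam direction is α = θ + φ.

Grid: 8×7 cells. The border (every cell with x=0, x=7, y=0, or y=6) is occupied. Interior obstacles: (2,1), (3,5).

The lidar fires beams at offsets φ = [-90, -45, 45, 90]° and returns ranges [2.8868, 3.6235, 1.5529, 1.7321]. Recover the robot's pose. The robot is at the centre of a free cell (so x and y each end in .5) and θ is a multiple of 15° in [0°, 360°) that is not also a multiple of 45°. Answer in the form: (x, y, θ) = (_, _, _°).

Candidates: 28 free-cell centres × 16 headings = 448 poses. Raycast each; keep the one whose scan matches to 4 dp.
  (1.5, 3.5, 300°): beam 1 = 0.5774 ≠ 2.8868 ✗
  (5.5, 5.5, 150°): beam 1 = 0.5774 ≠ 2.8868 ✗
  (4.5, 4.5, 60°): beam 2 = 2.5882 ≠ 3.6235 ✗
  …
  (4.5, 2.5, 210°): r_1=2.8868, r_2=3.6235, r_3=1.5529, r_4=1.7321 — all match ✓
No second candidate reproduces the full scan.

(x, y, θ) = (4.5, 2.5, 210°)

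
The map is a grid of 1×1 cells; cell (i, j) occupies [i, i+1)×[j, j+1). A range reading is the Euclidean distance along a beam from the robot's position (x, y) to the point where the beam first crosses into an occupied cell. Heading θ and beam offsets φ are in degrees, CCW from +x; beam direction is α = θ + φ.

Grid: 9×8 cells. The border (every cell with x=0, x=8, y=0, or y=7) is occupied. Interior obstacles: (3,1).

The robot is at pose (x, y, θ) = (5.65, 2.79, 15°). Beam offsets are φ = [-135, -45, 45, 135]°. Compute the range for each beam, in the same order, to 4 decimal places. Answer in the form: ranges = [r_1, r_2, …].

ranges = [2.0669, 2.7135, 4.7000, 5.3694]

beam 1: φ=-135°, α=240°
  cosα=-0.5000 sinα=-0.8660 | (5,2) | tMaxX 1.3000 tMaxY 0.9122 | tΔX 2.0000 tΔY 1.1547
    t=0.9122 [y] (5,1)
    t=1.3000 [x] (4,1)
    t=2.0669 [y] (4,0) — stop
  → r_1 = 2.0669
beam 2: φ=-45°, α=330°
  cosα=0.8660 sinα=-0.5000 | (5,2) | tMaxX 0.4041 tMaxY 1.5800 | tΔX 1.1547 tΔY 2.0000
    t=0.4041 [x] (6,2)
    t=1.5588 [x] (7,2)
    t=1.5800 [y] (7,1)
    t=2.7135 [x] (8,1) — stop
  → r_2 = 2.7135
beam 3: φ=45°, α=60°
  cosα=0.5000 sinα=0.8660 | (5,2) | tMaxX 0.7000 tMaxY 0.2425 | tΔX 2.0000 tΔY 1.1547
    t=0.2425 [y] (5,3)
    t=0.7000 [x] (6,3)
    t=1.3972 [y] (6,4)
    t=2.5519 [y] (6,5)
    t=2.7000 [x] (7,5)
    t=3.7066 [y] (7,6)
    t=4.7000 [x] (8,6) — stop
  → r_3 = 4.7000
beam 4: φ=135°, α=150°
  cosα=-0.8660 sinα=0.5000 | (5,2) | tMaxX 0.7506 tMaxY 0.4200 | tΔX 1.1547 tΔY 2.0000
    t=0.4200 [y] (5,3)
    t=0.7506 [x] (4,3)
    t=1.9053 [x] (3,3)
    t=2.4200 [y] (3,4)
    t=3.0600 [x] (2,4)
    t=4.2147 [x] (1,4)
    t=4.4200 [y] (1,5)
    t=5.3694 [x] (0,5) — stop
  → r_4 = 5.3694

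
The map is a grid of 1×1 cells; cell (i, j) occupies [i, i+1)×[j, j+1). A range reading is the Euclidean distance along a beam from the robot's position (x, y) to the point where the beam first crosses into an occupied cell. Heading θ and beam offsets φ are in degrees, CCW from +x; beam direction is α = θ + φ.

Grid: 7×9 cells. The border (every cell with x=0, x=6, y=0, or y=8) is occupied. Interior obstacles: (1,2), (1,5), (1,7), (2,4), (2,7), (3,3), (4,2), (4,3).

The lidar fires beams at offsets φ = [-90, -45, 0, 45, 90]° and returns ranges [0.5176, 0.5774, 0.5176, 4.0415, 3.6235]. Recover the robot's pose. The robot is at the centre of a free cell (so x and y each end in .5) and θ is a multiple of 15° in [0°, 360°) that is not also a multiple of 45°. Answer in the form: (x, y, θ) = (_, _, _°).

(x, y, θ) = (2.5, 5.5, 285°)

Enumerate (i+0.5, j+0.5, θ) over the 27 free cells and 16 admissible headings. For each, cast all 5 beams and compare to the given ranges.
  (1.5, 6.5, 285°): beam 4 = 5.1962 ≠ 4.0415 ✗
  (5.5, 6.5, 285°): beam 1 = 3.6235 ≠ 0.5176 ✗
  (3.5, 6.5, 330°): beam 1 = 1.7321 ≠ 0.5176 ✗
  …
  (2.5, 5.5, 285°): r_1=0.5176, r_2=0.5774, r_3=0.5176, r_4=4.0415, r_5=3.6235 — all match ✓
No second candidate reproduces the full scan.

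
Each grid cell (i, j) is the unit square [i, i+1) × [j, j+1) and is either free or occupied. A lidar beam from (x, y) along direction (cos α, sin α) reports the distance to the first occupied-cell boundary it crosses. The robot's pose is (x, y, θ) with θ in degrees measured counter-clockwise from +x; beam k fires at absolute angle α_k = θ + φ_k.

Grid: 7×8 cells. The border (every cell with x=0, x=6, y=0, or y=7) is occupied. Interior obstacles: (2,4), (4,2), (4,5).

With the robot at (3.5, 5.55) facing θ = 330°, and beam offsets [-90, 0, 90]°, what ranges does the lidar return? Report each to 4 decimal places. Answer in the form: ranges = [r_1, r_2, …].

ranges = [1.0000, 0.5774, 1.6743]

beam 1: φ=-90°, α=240°
  cosα=-0.5000 sinα=-0.8660 | (3,5) | tMaxX 1.0000 tMaxY 0.6351 | tΔX 2.0000 tΔY 1.1547
    t=0.6351 [y] (3,4)
    t=1.0000 [x] (2,4) — stop
  → r_1 = 1.0000
beam 2: φ=0°, α=330°
  cosα=0.8660 sinα=-0.5000 | (3,5) | tMaxX 0.5774 tMaxY 1.1000 | tΔX 1.1547 tΔY 2.0000
    t=0.5774 [x] (4,5) — stop
  → r_2 = 0.5774
beam 3: φ=90°, α=60°
  cosα=0.5000 sinα=0.8660 | (3,5) | tMaxX 1.0000 tMaxY 0.5196 | tΔX 2.0000 tΔY 1.1547
    t=0.5196 [y] (3,6)
    t=1.0000 [x] (4,6)
    t=1.6743 [y] (4,7) — stop
  → r_3 = 1.6743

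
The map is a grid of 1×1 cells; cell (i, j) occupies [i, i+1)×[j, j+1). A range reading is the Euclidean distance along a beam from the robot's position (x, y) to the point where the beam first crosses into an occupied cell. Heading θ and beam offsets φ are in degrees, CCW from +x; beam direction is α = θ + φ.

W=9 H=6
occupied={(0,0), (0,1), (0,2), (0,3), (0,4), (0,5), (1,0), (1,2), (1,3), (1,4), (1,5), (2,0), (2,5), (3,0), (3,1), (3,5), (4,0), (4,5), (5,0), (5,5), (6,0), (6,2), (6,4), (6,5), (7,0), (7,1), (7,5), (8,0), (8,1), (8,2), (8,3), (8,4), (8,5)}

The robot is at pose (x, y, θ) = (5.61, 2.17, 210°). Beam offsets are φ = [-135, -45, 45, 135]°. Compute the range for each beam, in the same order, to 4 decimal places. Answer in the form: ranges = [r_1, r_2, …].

beam 1: φ=-135°, α=75°
  direction (0.2588, 0.9659); cell (5,2); t to first gridline: x 1.5068, y 0.8593 (then +3.8637 / +1.0353)
    (5,3) via y @ 0.8593
    (6,3) via x @ 1.5068
    (6,4) via y @ 1.8946  # hit
  → r_1 = 1.8946
beam 2: φ=-45°, α=165°
  direction (-0.9659, 0.2588); cell (5,2); t to first gridline: x 0.6315, y 3.2069 (then +1.0353 / +3.8637)
    (4,2) via x @ 0.6315
    (3,2) via x @ 1.6668
    (2,2) via x @ 2.7021
    (2,3) via y @ 3.2069
    (1,3) via x @ 3.7373  # hit
  → r_2 = 3.7373
beam 3: φ=45°, α=255°
  direction (-0.2588, -0.9659); cell (5,2); t to first gridline: x 2.3569, y 0.1760 (then +3.8637 / +1.0353)
    (5,1) via y @ 0.1760
    (5,0) via y @ 1.2113  # hit
  → r_3 = 1.2113
beam 4: φ=135°, α=345°
  direction (0.9659, -0.2588); cell (5,2); t to first gridline: x 0.4038, y 0.6568 (then +1.0353 / +3.8637)
    (6,2) via x @ 0.4038  # hit
  → r_4 = 0.4038

ranges = [1.8946, 3.7373, 1.2113, 0.4038]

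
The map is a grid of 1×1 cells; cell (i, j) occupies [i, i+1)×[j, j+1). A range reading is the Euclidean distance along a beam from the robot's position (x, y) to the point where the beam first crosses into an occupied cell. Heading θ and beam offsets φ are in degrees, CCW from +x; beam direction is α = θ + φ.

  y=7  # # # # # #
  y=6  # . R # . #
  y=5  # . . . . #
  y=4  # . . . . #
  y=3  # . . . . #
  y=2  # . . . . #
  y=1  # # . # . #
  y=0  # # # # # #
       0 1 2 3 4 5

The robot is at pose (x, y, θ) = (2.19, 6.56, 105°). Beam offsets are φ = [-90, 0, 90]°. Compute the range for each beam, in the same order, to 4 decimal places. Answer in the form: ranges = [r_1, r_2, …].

beam 1: φ=-90°, α=15°
  cosα=0.9659 sinα=0.2588 | (2,6) | tMaxX 0.8386 tMaxY 1.7000 | tΔX 1.0353 tΔY 3.8637
    t=0.8386 [x] (3,6) — stop
  → r_1 = 0.8386
beam 2: φ=0°, α=105°
  cosα=-0.2588 sinα=0.9659 | (2,6) | tMaxX 0.7341 tMaxY 0.4555 | tΔX 3.8637 tΔY 1.0353
    t=0.4555 [y] (2,7) — stop
  → r_2 = 0.4555
beam 3: φ=90°, α=195°
  cosα=-0.9659 sinα=-0.2588 | (2,6) | tMaxX 0.1967 tMaxY 2.1637 | tΔX 1.0353 tΔY 3.8637
    t=0.1967 [x] (1,6)
    t=1.2320 [x] (0,6) — stop
  → r_3 = 1.2320

ranges = [0.8386, 0.4555, 1.2320]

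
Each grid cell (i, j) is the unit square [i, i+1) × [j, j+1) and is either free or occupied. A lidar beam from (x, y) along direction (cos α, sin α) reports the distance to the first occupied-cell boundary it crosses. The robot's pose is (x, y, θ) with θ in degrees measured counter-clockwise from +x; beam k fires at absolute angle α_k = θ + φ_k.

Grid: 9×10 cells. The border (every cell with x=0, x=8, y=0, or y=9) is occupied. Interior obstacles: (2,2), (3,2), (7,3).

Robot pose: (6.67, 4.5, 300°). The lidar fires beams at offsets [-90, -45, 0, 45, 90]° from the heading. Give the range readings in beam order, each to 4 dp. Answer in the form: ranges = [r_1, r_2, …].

ranges = [3.0831, 3.6235, 0.6600, 1.3769, 1.5358]

beam 1: φ=-90°, α=210°
  cosα=-0.8660 sinα=-0.5000 | (6,4) | tMaxX 0.7736 tMaxY 1.0000 | tΔX 1.1547 tΔY 2.0000
    t=0.7736 [x] (5,4)
    t=1.0000 [y] (5,3)
    t=1.9283 [x] (4,3)
    t=3.0000 [y] (4,2)
    t=3.0831 [x] (3,2) — stop
  → r_1 = 3.0831
beam 2: φ=-45°, α=255°
  cosα=-0.2588 sinα=-0.9659 | (6,4) | tMaxX 2.5887 tMaxY 0.5176 | tΔX 3.8637 tΔY 1.0353
    t=0.5176 [y] (6,3)
    t=1.5529 [y] (6,2)
    t=2.5882 [y] (6,1)
    t=2.5887 [x] (5,1)
    t=3.6235 [y] (5,0) — stop
  → r_2 = 3.6235
beam 3: φ=0°, α=300°
  cosα=0.5000 sinα=-0.8660 | (6,4) | tMaxX 0.6600 tMaxY 0.5774 | tΔX 2.0000 tΔY 1.1547
    t=0.5774 [y] (6,3)
    t=0.6600 [x] (7,3) — stop
  → r_3 = 0.6600
beam 4: φ=45°, α=345°
  cosα=0.9659 sinα=-0.2588 | (6,4) | tMaxX 0.3416 tMaxY 1.9319 | tΔX 1.0353 tΔY 3.8637
    t=0.3416 [x] (7,4)
    t=1.3769 [x] (8,4) — stop
  → r_4 = 1.3769
beam 5: φ=90°, α=30°
  cosα=0.8660 sinα=0.5000 | (6,4) | tMaxX 0.3811 tMaxY 1.0000 | tΔX 1.1547 tΔY 2.0000
    t=0.3811 [x] (7,4)
    t=1.0000 [y] (7,5)
    t=1.5358 [x] (8,5) — stop
  → r_5 = 1.5358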